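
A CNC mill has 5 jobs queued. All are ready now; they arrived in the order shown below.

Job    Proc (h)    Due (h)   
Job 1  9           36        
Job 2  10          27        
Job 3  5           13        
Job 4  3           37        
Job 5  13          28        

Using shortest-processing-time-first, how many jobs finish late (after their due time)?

SPT (increasing processing time): Job 4 Job 3 Job 1 Job 2 Job 5.
Job 4: 0→3, due 37, tardiness 0
Job 3: 3→8, due 13, tardiness 0
Job 1: 8→17, due 36, tardiness 0
Job 2: 17→27, due 27, tardiness 0
Job 5: 27→40, due 28, tardiness 12
Late jobs: 1.

1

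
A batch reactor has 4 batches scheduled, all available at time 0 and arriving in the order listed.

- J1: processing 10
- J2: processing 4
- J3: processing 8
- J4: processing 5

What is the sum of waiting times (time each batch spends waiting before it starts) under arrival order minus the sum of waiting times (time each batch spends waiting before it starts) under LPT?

-5

FIFO (arrival order): J1 J2 J3 J4.
J1: waits 0, runs 0→10
J2: waits 10, runs 10→14
J3: waits 14, runs 14→22
J4: waits 22, runs 22→27
Sum = 0+10+14+22 = 46.
LPT (decreasing processing time): J1 J3 J4 J2.
J1: waits 0, runs 0→10
J3: waits 10, runs 10→18
J4: waits 18, runs 18→23
J2: waits 23, runs 23→27
Sum = 0+10+18+23 = 51.
Difference = 46 − 51 = -5.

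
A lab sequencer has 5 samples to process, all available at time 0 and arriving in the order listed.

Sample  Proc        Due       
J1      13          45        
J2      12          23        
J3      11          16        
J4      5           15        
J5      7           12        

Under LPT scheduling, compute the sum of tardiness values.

LPT (decreasing processing time): J1 J2 J3 J5 J4.
J1: 0→13, due 45, tardiness 0
J2: 13→25, due 23, tardiness 2
J3: 25→36, due 16, tardiness 20
J5: 36→43, due 12, tardiness 31
J4: 43→48, due 15, tardiness 33
Sum = 0+2+20+31+33 = 86.

86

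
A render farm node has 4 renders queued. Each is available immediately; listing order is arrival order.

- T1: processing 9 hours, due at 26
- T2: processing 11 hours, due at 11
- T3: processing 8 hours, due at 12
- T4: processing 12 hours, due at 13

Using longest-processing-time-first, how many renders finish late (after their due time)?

3

LPT (decreasing processing time): T4 T2 T1 T3.
T4: 0→12, due 13, tardiness 0
T2: 12→23, due 11, tardiness 12
T1: 23→32, due 26, tardiness 6
T3: 32→40, due 12, tardiness 28
Late renders: 3.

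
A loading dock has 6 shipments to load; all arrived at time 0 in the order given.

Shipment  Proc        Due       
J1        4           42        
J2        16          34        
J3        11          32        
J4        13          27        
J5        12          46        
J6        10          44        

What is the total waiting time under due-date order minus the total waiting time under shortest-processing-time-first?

45

EDD (increasing due date): J4 J3 J2 J1 J6 J5.
J4: waits 0, runs 0→13
J3: waits 13, runs 13→24
J2: waits 24, runs 24→40
J1: waits 40, runs 40→44
J6: waits 44, runs 44→54
J5: waits 54, runs 54→66
Sum = 0+13+24+40+44+54 = 175.
SPT (increasing processing time): J1 J6 J3 J5 J4 J2.
J1: waits 0, runs 0→4
J6: waits 4, runs 4→14
J3: waits 14, runs 14→25
J5: waits 25, runs 25→37
J4: waits 37, runs 37→50
J2: waits 50, runs 50→66
Sum = 0+4+14+25+37+50 = 130.
Difference = 175 − 130 = 45.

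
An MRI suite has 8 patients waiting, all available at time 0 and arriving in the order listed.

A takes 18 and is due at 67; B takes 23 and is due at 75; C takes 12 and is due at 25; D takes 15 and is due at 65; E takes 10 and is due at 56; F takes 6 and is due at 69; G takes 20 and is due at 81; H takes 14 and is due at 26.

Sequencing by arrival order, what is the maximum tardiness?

FIFO (arrival order): A B C D E F G H.
A: 0→18, due 67, tardiness 0
B: 18→41, due 75, tardiness 0
C: 41→53, due 25, tardiness 28
D: 53→68, due 65, tardiness 3
E: 68→78, due 56, tardiness 22
F: 78→84, due 69, tardiness 15
G: 84→104, due 81, tardiness 23
H: 104→118, due 26, tardiness 92
Maximum = 92.

92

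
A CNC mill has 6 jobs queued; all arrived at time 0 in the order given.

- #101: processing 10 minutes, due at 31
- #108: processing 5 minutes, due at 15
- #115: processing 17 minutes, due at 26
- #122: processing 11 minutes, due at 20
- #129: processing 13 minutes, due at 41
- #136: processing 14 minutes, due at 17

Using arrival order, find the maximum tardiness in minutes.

FIFO (arrival order): #101 #108 #115 #122 #129 #136.
#101: 0→10, due 31, tardiness 0
#108: 10→15, due 15, tardiness 0
#115: 15→32, due 26, tardiness 6
#122: 32→43, due 20, tardiness 23
#129: 43→56, due 41, tardiness 15
#136: 56→70, due 17, tardiness 53
Maximum = 53.

53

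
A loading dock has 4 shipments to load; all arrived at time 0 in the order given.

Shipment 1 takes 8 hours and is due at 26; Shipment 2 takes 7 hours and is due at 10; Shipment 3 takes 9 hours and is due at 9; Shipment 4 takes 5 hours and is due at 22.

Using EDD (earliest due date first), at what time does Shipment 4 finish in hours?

21

EDD (increasing due date): Shipment 3 Shipment 2 Shipment 4 Shipment 1.
Shipment 3: 0→9
Shipment 2: 9→16
Shipment 4: 16→21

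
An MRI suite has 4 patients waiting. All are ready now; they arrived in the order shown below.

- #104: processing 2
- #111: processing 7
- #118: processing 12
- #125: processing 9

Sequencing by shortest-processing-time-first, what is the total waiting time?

29

SPT (increasing processing time): #104 #111 #125 #118.
#104: waits 0, runs 0→2
#111: waits 2, runs 2→9
#125: waits 9, runs 9→18
#118: waits 18, runs 18→30
Sum = 0+2+9+18 = 29.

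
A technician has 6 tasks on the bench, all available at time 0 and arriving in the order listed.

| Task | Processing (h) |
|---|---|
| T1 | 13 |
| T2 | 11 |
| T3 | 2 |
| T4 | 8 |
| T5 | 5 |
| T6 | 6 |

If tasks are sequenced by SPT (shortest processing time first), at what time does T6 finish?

13

SPT (increasing processing time): T3 T5 T6 T4 T2 T1.
T3: 0→2
T5: 2→7
T6: 7→13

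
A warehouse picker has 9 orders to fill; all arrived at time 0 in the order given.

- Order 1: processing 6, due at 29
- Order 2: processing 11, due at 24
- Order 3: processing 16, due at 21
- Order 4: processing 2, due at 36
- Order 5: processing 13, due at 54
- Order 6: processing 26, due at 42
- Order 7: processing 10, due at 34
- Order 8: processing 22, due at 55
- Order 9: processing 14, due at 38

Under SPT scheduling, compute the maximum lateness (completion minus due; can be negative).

78

SPT (increasing processing time): Order 4 Order 1 Order 7 Order 2 Order 5 Order 9 Order 3 Order 8 Order 6.
Order 4: 0→2, due 36, lateness -34
Order 1: 2→8, due 29, lateness -21
Order 7: 8→18, due 34, lateness -16
Order 2: 18→29, due 24, lateness 5
Order 5: 29→42, due 54, lateness -12
Order 9: 42→56, due 38, lateness 18
Order 3: 56→72, due 21, lateness 51
Order 8: 72→94, due 55, lateness 39
Order 6: 94→120, due 42, lateness 78
Maximum = 78.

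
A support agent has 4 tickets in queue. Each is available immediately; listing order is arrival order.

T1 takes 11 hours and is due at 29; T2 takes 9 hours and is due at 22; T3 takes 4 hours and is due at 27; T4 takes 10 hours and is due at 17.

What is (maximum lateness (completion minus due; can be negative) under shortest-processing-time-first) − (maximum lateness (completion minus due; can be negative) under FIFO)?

SPT (increasing processing time): T3 T2 T4 T1.
T3: 0→4, due 27, lateness -23
T2: 4→13, due 22, lateness -9
T4: 13→23, due 17, lateness 6
T1: 23→34, due 29, lateness 5
Maximum = 6.
FIFO (arrival order): T1 T2 T3 T4.
T1: 0→11, due 29, lateness -18
T2: 11→20, due 22, lateness -2
T3: 20→24, due 27, lateness -3
T4: 24→34, due 17, lateness 17
Maximum = 17.
Difference = 6 − 17 = -11.

-11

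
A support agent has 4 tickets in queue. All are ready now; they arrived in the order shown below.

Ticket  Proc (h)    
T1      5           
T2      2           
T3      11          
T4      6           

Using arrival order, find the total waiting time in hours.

FIFO (arrival order): T1 T2 T3 T4.
T1: waits 0, runs 0→5
T2: waits 5, runs 5→7
T3: waits 7, runs 7→18
T4: waits 18, runs 18→24
Sum = 0+5+7+18 = 30.

30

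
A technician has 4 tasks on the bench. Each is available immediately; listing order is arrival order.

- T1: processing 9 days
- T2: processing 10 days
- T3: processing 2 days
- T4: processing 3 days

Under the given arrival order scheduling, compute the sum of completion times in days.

FIFO (arrival order): T1 T2 T3 T4.
T1: 0→9
T2: 9→19
T3: 19→21
T4: 21→24
Sum = 9+19+21+24 = 73.

73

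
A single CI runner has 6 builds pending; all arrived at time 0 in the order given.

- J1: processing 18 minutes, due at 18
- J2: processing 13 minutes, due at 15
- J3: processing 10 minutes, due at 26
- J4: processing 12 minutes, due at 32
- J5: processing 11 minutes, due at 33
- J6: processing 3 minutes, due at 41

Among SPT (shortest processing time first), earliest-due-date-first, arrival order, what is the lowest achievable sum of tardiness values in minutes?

87

SPT (increasing processing time): J6 J3 J5 J4 J2 J1.
J6: 0→3, due 41, tardiness 0
J3: 3→13, due 26, tardiness 0
J5: 13→24, due 33, tardiness 0
J4: 24→36, due 32, tardiness 4
J2: 36→49, due 15, tardiness 34
J1: 49→67, due 18, tardiness 49
Sum = 0+0+0+4+34+49 = 87.
EDD (increasing due date): J2 J1 J3 J4 J5 J6.
J2: 0→13, due 15, tardiness 0
J1: 13→31, due 18, tardiness 13
J3: 31→41, due 26, tardiness 15
J4: 41→53, due 32, tardiness 21
J5: 53→64, due 33, tardiness 31
J6: 64→67, due 41, tardiness 26
Sum = 0+13+15+21+31+26 = 106.
FIFO (arrival order): J1 J2 J3 J4 J5 J6.
J1: 0→18, due 18, tardiness 0
J2: 18→31, due 15, tardiness 16
J3: 31→41, due 26, tardiness 15
J4: 41→53, due 32, tardiness 21
J5: 53→64, due 33, tardiness 31
J6: 64→67, due 41, tardiness 26
Sum = 0+16+15+21+31+26 = 109.
SPT 87, EDD 106, FIFO 109 → minimum 87.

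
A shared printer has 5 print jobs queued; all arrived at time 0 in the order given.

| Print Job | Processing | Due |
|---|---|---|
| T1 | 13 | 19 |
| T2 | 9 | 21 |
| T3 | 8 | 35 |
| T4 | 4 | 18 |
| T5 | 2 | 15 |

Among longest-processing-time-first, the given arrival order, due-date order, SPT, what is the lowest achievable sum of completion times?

LPT (decreasing processing time): T1 T2 T3 T4 T5.
T1: 0→13
T2: 13→22
T3: 22→30
T4: 30→34
T5: 34→36
Sum = 13+22+30+34+36 = 135.
FIFO (arrival order): T1 T2 T3 T4 T5.
T1: 0→13
T2: 13→22
T3: 22→30
T4: 30→34
T5: 34→36
Sum = 13+22+30+34+36 = 135.
EDD (increasing due date): T5 T4 T1 T2 T3.
T5: 0→2
T4: 2→6
T1: 6→19
T2: 19→28
T3: 28→36
Sum = 2+6+19+28+36 = 91.
SPT (increasing processing time): T5 T4 T3 T2 T1.
T5: 0→2
T4: 2→6
T3: 6→14
T2: 14→23
T1: 23→36
Sum = 2+6+14+23+36 = 81.
LPT 135, FIFO 135, EDD 91, SPT 81 → minimum 81.

81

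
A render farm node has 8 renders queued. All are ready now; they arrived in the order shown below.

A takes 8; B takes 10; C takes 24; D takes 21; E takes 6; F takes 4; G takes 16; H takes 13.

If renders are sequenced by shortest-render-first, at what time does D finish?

78

SPT (increasing processing time): F E A B H G D C.
F: 0→4
E: 4→10
A: 10→18
B: 18→28
H: 28→41
G: 41→57
D: 57→78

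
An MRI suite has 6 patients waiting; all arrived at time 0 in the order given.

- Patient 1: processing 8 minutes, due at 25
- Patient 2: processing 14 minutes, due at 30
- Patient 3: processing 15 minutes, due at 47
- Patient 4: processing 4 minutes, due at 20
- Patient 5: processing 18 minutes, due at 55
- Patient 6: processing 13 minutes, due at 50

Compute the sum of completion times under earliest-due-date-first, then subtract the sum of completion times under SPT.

3

EDD (increasing due date): Patient 4 Patient 1 Patient 2 Patient 3 Patient 6 Patient 5.
Patient 4: 0→4
Patient 1: 4→12
Patient 2: 12→26
Patient 3: 26→41
Patient 6: 41→54
Patient 5: 54→72
Sum = 4+12+26+41+54+72 = 209.
SPT (increasing processing time): Patient 4 Patient 1 Patient 6 Patient 2 Patient 3 Patient 5.
Patient 4: 0→4
Patient 1: 4→12
Patient 6: 12→25
Patient 2: 25→39
Patient 3: 39→54
Patient 5: 54→72
Sum = 4+12+25+39+54+72 = 206.
Difference = 209 − 206 = 3.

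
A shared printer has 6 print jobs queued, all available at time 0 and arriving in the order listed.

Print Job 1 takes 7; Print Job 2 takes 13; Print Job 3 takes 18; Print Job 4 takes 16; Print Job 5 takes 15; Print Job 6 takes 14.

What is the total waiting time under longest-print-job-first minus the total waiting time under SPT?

LPT (decreasing processing time): Print Job 3 Print Job 4 Print Job 5 Print Job 6 Print Job 2 Print Job 1.
Print Job 3: waits 0, runs 0→18
Print Job 4: waits 18, runs 18→34
Print Job 5: waits 34, runs 34→49
Print Job 6: waits 49, runs 49→63
Print Job 2: waits 63, runs 63→76
Print Job 1: waits 76, runs 76→83
Sum = 0+18+34+49+63+76 = 240.
SPT (increasing processing time): Print Job 1 Print Job 2 Print Job 6 Print Job 5 Print Job 4 Print Job 3.
Print Job 1: waits 0, runs 0→7
Print Job 2: waits 7, runs 7→20
Print Job 6: waits 20, runs 20→34
Print Job 5: waits 34, runs 34→49
Print Job 4: waits 49, runs 49→65
Print Job 3: waits 65, runs 65→83
Sum = 0+7+20+34+49+65 = 175.
Difference = 240 − 175 = 65.

65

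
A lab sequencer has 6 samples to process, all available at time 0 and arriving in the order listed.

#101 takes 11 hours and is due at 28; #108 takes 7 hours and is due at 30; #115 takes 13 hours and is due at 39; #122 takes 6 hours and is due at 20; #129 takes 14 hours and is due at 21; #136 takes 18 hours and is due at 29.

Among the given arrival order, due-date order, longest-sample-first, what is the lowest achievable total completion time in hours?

217

FIFO (arrival order): #101 #108 #115 #122 #129 #136.
#101: 0→11
#108: 11→18
#115: 18→31
#122: 31→37
#129: 37→51
#136: 51→69
Sum = 11+18+31+37+51+69 = 217.
EDD (increasing due date): #122 #129 #101 #136 #108 #115.
#122: 0→6
#129: 6→20
#101: 20→31
#136: 31→49
#108: 49→56
#115: 56→69
Sum = 6+20+31+49+56+69 = 231.
LPT (decreasing processing time): #136 #129 #115 #101 #108 #122.
#136: 0→18
#129: 18→32
#115: 32→45
#101: 45→56
#108: 56→63
#122: 63→69
Sum = 18+32+45+56+63+69 = 283.
FIFO 217, EDD 231, LPT 283 → minimum 217.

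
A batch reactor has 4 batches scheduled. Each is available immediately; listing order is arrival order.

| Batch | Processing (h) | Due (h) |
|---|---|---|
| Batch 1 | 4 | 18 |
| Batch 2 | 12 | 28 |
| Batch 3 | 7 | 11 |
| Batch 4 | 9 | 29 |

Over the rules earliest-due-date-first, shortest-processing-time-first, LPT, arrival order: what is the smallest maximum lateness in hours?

3

EDD (increasing due date): Batch 3 Batch 1 Batch 2 Batch 4.
Batch 3: 0→7, due 11, lateness -4
Batch 1: 7→11, due 18, lateness -7
Batch 2: 11→23, due 28, lateness -5
Batch 4: 23→32, due 29, lateness 3
Maximum = 3.
SPT (increasing processing time): Batch 1 Batch 3 Batch 4 Batch 2.
Batch 1: 0→4, due 18, lateness -14
Batch 3: 4→11, due 11, lateness 0
Batch 4: 11→20, due 29, lateness -9
Batch 2: 20→32, due 28, lateness 4
Maximum = 4.
LPT (decreasing processing time): Batch 2 Batch 4 Batch 3 Batch 1.
Batch 2: 0→12, due 28, lateness -16
Batch 4: 12→21, due 29, lateness -8
Batch 3: 21→28, due 11, lateness 17
Batch 1: 28→32, due 18, lateness 14
Maximum = 17.
FIFO (arrival order): Batch 1 Batch 2 Batch 3 Batch 4.
Batch 1: 0→4, due 18, lateness -14
Batch 2: 4→16, due 28, lateness -12
Batch 3: 16→23, due 11, lateness 12
Batch 4: 23→32, due 29, lateness 3
Maximum = 12.
EDD 3, SPT 4, LPT 17, FIFO 12 → minimum 3.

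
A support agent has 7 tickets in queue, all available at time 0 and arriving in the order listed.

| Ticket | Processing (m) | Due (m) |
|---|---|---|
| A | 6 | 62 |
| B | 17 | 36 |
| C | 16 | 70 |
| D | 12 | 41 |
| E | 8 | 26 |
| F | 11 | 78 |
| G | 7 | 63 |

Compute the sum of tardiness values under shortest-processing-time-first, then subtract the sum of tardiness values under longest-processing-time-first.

SPT (increasing processing time): A G E F D C B.
A: 0→6, due 62, tardiness 0
G: 6→13, due 63, tardiness 0
E: 13→21, due 26, tardiness 0
F: 21→32, due 78, tardiness 0
D: 32→44, due 41, tardiness 3
C: 44→60, due 70, tardiness 0
B: 60→77, due 36, tardiness 41
Sum = 0+0+0+0+3+0+41 = 44.
LPT (decreasing processing time): B C D F E G A.
B: 0→17, due 36, tardiness 0
C: 17→33, due 70, tardiness 0
D: 33→45, due 41, tardiness 4
F: 45→56, due 78, tardiness 0
E: 56→64, due 26, tardiness 38
G: 64→71, due 63, tardiness 8
A: 71→77, due 62, tardiness 15
Sum = 0+0+4+0+38+8+15 = 65.
Difference = 44 − 65 = -21.

-21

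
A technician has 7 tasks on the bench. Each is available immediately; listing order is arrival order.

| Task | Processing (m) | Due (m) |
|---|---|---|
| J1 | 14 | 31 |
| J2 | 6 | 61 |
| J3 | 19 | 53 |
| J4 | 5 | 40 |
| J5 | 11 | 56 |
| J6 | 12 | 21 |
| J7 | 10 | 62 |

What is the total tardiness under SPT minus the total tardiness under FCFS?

SPT (increasing processing time): J4 J2 J7 J5 J6 J1 J3.
J4: 0→5, due 40, tardiness 0
J2: 5→11, due 61, tardiness 0
J7: 11→21, due 62, tardiness 0
J5: 21→32, due 56, tardiness 0
J6: 32→44, due 21, tardiness 23
J1: 44→58, due 31, tardiness 27
J3: 58→77, due 53, tardiness 24
Sum = 0+0+0+0+23+27+24 = 74.
FIFO (arrival order): J1 J2 J3 J4 J5 J6 J7.
J1: 0→14, due 31, tardiness 0
J2: 14→20, due 61, tardiness 0
J3: 20→39, due 53, tardiness 0
J4: 39→44, due 40, tardiness 4
J5: 44→55, due 56, tardiness 0
J6: 55→67, due 21, tardiness 46
J7: 67→77, due 62, tardiness 15
Sum = 0+0+0+4+0+46+15 = 65.
Difference = 74 − 65 = 9.

9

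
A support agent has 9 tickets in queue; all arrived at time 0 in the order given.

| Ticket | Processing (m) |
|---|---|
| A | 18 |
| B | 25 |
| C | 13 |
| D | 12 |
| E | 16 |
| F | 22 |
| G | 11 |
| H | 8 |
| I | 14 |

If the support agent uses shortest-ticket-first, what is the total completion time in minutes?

579

SPT (increasing processing time): H G D C I E A F B.
H: 0→8
G: 8→19
D: 19→31
C: 31→44
I: 44→58
E: 58→74
A: 74→92
F: 92→114
B: 114→139
Sum = 8+19+31+44+58+74+92+114+139 = 579.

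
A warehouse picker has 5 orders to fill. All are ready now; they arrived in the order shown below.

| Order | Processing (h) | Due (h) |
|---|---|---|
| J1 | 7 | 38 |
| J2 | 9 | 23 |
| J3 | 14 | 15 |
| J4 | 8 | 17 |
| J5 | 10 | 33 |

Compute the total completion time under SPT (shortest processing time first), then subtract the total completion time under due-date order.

SPT (increasing processing time): J1 J4 J2 J5 J3.
J1: 0→7
J4: 7→15
J2: 15→24
J5: 24→34
J3: 34→48
Sum = 7+15+24+34+48 = 128.
EDD (increasing due date): J3 J4 J2 J5 J1.
J3: 0→14
J4: 14→22
J2: 22→31
J5: 31→41
J1: 41→48
Sum = 14+22+31+41+48 = 156.
Difference = 128 − 156 = -28.

-28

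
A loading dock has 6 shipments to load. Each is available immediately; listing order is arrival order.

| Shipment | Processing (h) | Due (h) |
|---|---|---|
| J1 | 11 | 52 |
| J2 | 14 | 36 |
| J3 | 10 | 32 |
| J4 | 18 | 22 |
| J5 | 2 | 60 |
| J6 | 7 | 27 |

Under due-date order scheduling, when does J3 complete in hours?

35

EDD (increasing due date): J4 J6 J3 J2 J1 J5.
J4: 0→18
J6: 18→25
J3: 25→35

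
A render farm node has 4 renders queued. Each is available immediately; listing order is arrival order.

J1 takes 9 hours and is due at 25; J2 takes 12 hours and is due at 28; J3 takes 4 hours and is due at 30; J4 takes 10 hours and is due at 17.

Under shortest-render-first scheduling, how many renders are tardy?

SPT (increasing processing time): J3 J1 J4 J2.
J3: 0→4, due 30, tardiness 0
J1: 4→13, due 25, tardiness 0
J4: 13→23, due 17, tardiness 6
J2: 23→35, due 28, tardiness 7
Late renders: 2.

2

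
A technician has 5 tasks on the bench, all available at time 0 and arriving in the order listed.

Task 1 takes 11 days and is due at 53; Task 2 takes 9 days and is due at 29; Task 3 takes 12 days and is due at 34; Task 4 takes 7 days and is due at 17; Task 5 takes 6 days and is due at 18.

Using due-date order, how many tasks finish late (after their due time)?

0

EDD (increasing due date): Task 4 Task 5 Task 2 Task 3 Task 1.
Task 4: 0→7, due 17, tardiness 0
Task 5: 7→13, due 18, tardiness 0
Task 2: 13→22, due 29, tardiness 0
Task 3: 22→34, due 34, tardiness 0
Task 1: 34→45, due 53, tardiness 0
Late tasks: 0.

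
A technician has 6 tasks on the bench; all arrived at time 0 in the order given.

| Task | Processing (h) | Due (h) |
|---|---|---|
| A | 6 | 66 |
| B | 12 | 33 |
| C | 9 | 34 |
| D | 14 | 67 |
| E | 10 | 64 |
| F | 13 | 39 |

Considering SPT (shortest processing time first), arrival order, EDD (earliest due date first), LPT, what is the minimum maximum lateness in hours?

-3

SPT (increasing processing time): A C E B F D.
A: 0→6, due 66, lateness -60
C: 6→15, due 34, lateness -19
E: 15→25, due 64, lateness -39
B: 25→37, due 33, lateness 4
F: 37→50, due 39, lateness 11
D: 50→64, due 67, lateness -3
Maximum = 11.
FIFO (arrival order): A B C D E F.
A: 0→6, due 66, lateness -60
B: 6→18, due 33, lateness -15
C: 18→27, due 34, lateness -7
D: 27→41, due 67, lateness -26
E: 41→51, due 64, lateness -13
F: 51→64, due 39, lateness 25
Maximum = 25.
EDD (increasing due date): B C F E A D.
B: 0→12, due 33, lateness -21
C: 12→21, due 34, lateness -13
F: 21→34, due 39, lateness -5
E: 34→44, due 64, lateness -20
A: 44→50, due 66, lateness -16
D: 50→64, due 67, lateness -3
Maximum = -3.
LPT (decreasing processing time): D F B E C A.
D: 0→14, due 67, lateness -53
F: 14→27, due 39, lateness -12
B: 27→39, due 33, lateness 6
E: 39→49, due 64, lateness -15
C: 49→58, due 34, lateness 24
A: 58→64, due 66, lateness -2
Maximum = 24.
SPT 11, FIFO 25, EDD -3, LPT 24 → minimum -3.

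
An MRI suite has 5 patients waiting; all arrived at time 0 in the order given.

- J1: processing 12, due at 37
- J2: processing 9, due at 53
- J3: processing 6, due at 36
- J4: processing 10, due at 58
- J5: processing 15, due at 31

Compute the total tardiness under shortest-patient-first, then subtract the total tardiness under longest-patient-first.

5

SPT (increasing processing time): J3 J2 J4 J1 J5.
J3: 0→6, due 36, tardiness 0
J2: 6→15, due 53, tardiness 0
J4: 15→25, due 58, tardiness 0
J1: 25→37, due 37, tardiness 0
J5: 37→52, due 31, tardiness 21
Sum = 0+0+0+0+21 = 21.
LPT (decreasing processing time): J5 J1 J4 J2 J3.
J5: 0→15, due 31, tardiness 0
J1: 15→27, due 37, tardiness 0
J4: 27→37, due 58, tardiness 0
J2: 37→46, due 53, tardiness 0
J3: 46→52, due 36, tardiness 16
Sum = 0+0+0+0+16 = 16.
Difference = 21 − 16 = 5.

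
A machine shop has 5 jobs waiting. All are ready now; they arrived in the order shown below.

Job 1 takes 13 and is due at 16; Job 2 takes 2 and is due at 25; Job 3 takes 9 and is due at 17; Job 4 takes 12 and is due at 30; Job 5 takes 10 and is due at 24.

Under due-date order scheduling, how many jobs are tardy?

4

EDD (increasing due date): Job 1 Job 3 Job 5 Job 2 Job 4.
Job 1: 0→13, due 16, tardiness 0
Job 3: 13→22, due 17, tardiness 5
Job 5: 22→32, due 24, tardiness 8
Job 2: 32→34, due 25, tardiness 9
Job 4: 34→46, due 30, tardiness 16
Late jobs: 4.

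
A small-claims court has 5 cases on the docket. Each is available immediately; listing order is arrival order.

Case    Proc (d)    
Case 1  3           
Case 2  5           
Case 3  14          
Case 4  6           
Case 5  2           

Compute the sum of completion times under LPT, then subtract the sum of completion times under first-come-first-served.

LPT (decreasing processing time): Case 3 Case 4 Case 2 Case 1 Case 5.
Case 3: 0→14
Case 4: 14→20
Case 2: 20→25
Case 1: 25→28
Case 5: 28→30
Sum = 14+20+25+28+30 = 117.
FIFO (arrival order): Case 1 Case 2 Case 3 Case 4 Case 5.
Case 1: 0→3
Case 2: 3→8
Case 3: 8→22
Case 4: 22→28
Case 5: 28→30
Sum = 3+8+22+28+30 = 91.
Difference = 117 − 91 = 26.

26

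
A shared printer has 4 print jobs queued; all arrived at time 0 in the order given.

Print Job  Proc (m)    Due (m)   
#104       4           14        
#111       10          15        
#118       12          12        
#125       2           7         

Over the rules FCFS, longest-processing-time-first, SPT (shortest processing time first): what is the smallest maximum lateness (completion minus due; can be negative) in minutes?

16

FIFO (arrival order): #104 #111 #118 #125.
#104: 0→4, due 14, lateness -10
#111: 4→14, due 15, lateness -1
#118: 14→26, due 12, lateness 14
#125: 26→28, due 7, lateness 21
Maximum = 21.
LPT (decreasing processing time): #118 #111 #104 #125.
#118: 0→12, due 12, lateness 0
#111: 12→22, due 15, lateness 7
#104: 22→26, due 14, lateness 12
#125: 26→28, due 7, lateness 21
Maximum = 21.
SPT (increasing processing time): #125 #104 #111 #118.
#125: 0→2, due 7, lateness -5
#104: 2→6, due 14, lateness -8
#111: 6→16, due 15, lateness 1
#118: 16→28, due 12, lateness 16
Maximum = 16.
FIFO 21, LPT 21, SPT 16 → minimum 16.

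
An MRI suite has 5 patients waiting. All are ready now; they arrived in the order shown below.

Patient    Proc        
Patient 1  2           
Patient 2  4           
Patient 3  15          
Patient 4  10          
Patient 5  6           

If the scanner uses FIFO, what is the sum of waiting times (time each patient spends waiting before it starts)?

FIFO (arrival order): Patient 1 Patient 2 Patient 3 Patient 4 Patient 5.
Patient 1: waits 0, runs 0→2
Patient 2: waits 2, runs 2→6
Patient 3: waits 6, runs 6→21
Patient 4: waits 21, runs 21→31
Patient 5: waits 31, runs 31→37
Sum = 0+2+6+21+31 = 60.

60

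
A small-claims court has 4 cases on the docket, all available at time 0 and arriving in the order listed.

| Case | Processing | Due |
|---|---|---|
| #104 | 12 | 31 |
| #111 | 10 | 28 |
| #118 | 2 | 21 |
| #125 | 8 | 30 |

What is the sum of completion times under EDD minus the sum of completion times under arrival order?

-24

EDD (increasing due date): #118 #111 #125 #104.
#118: 0→2
#111: 2→12
#125: 12→20
#104: 20→32
Sum = 2+12+20+32 = 66.
FIFO (arrival order): #104 #111 #118 #125.
#104: 0→12
#111: 12→22
#118: 22→24
#125: 24→32
Sum = 12+22+24+32 = 90.
Difference = 66 − 90 = -24.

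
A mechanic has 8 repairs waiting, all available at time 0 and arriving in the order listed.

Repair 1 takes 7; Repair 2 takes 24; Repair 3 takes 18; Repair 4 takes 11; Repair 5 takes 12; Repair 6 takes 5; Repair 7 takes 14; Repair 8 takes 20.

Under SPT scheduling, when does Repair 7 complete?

49

SPT (increasing processing time): Repair 6 Repair 1 Repair 4 Repair 5 Repair 7 Repair 3 Repair 8 Repair 2.
Repair 6: 0→5
Repair 1: 5→12
Repair 4: 12→23
Repair 5: 23→35
Repair 7: 35→49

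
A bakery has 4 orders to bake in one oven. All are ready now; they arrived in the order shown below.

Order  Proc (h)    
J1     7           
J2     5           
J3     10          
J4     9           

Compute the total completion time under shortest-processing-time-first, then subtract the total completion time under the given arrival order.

SPT (increasing processing time): J2 J1 J4 J3.
J2: 0→5
J1: 5→12
J4: 12→21
J3: 21→31
Sum = 5+12+21+31 = 69.
FIFO (arrival order): J1 J2 J3 J4.
J1: 0→7
J2: 7→12
J3: 12→22
J4: 22→31
Sum = 7+12+22+31 = 72.
Difference = 69 − 72 = -3.

-3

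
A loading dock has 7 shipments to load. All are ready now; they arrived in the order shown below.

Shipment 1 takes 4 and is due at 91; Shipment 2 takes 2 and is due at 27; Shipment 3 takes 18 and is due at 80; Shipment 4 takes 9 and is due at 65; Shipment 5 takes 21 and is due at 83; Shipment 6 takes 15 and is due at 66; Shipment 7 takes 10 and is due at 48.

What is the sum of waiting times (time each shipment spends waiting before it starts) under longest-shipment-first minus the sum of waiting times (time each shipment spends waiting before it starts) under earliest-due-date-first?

LPT (decreasing processing time): Shipment 5 Shipment 3 Shipment 6 Shipment 7 Shipment 4 Shipment 1 Shipment 2.
Shipment 5: waits 0, runs 0→21
Shipment 3: waits 21, runs 21→39
Shipment 6: waits 39, runs 39→54
Shipment 7: waits 54, runs 54→64
Shipment 4: waits 64, runs 64→73
Shipment 1: waits 73, runs 73→77
Shipment 2: waits 77, runs 77→79
Sum = 0+21+39+54+64+73+77 = 328.
EDD (increasing due date): Shipment 2 Shipment 7 Shipment 4 Shipment 6 Shipment 3 Shipment 5 Shipment 1.
Shipment 2: waits 0, runs 0→2
Shipment 7: waits 2, runs 2→12
Shipment 4: waits 12, runs 12→21
Shipment 6: waits 21, runs 21→36
Shipment 3: waits 36, runs 36→54
Shipment 5: waits 54, runs 54→75
Shipment 1: waits 75, runs 75→79
Sum = 0+2+12+21+36+54+75 = 200.
Difference = 328 − 200 = 128.

128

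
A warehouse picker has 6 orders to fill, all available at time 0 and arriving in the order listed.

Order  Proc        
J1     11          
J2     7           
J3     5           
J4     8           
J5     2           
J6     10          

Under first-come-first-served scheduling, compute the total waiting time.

FIFO (arrival order): J1 J2 J3 J4 J5 J6.
J1: waits 0, runs 0→11
J2: waits 11, runs 11→18
J3: waits 18, runs 18→23
J4: waits 23, runs 23→31
J5: waits 31, runs 31→33
J6: waits 33, runs 33→43
Sum = 0+11+18+23+31+33 = 116.

116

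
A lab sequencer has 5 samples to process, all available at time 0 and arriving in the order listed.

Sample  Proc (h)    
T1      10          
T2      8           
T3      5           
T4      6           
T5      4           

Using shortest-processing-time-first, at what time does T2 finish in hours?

23

SPT (increasing processing time): T5 T3 T4 T2 T1.
T5: 0→4
T3: 4→9
T4: 9→15
T2: 15→23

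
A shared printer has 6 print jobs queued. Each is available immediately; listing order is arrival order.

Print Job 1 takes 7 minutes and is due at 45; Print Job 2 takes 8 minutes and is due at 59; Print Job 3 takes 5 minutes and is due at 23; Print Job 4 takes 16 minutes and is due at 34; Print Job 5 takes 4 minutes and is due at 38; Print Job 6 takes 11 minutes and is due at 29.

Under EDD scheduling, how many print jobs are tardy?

EDD (increasing due date): Print Job 3 Print Job 6 Print Job 4 Print Job 5 Print Job 1 Print Job 2.
Print Job 3: 0→5, due 23, tardiness 0
Print Job 6: 5→16, due 29, tardiness 0
Print Job 4: 16→32, due 34, tardiness 0
Print Job 5: 32→36, due 38, tardiness 0
Print Job 1: 36→43, due 45, tardiness 0
Print Job 2: 43→51, due 59, tardiness 0
Late print jobs: 0.

0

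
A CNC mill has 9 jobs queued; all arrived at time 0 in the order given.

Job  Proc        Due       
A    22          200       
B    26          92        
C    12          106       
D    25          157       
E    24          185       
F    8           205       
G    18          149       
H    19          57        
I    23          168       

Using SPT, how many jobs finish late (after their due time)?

1

SPT (increasing processing time): F C G H A I E D B.
F: 0→8, due 205, tardiness 0
C: 8→20, due 106, tardiness 0
G: 20→38, due 149, tardiness 0
H: 38→57, due 57, tardiness 0
A: 57→79, due 200, tardiness 0
I: 79→102, due 168, tardiness 0
E: 102→126, due 185, tardiness 0
D: 126→151, due 157, tardiness 0
B: 151→177, due 92, tardiness 85
Late jobs: 1.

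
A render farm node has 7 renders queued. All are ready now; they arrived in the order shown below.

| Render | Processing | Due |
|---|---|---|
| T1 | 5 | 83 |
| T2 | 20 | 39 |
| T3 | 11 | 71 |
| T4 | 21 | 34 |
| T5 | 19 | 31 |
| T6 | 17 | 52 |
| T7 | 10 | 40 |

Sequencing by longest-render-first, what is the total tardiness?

LPT (decreasing processing time): T4 T2 T5 T6 T3 T7 T1.
T4: 0→21, due 34, tardiness 0
T2: 21→41, due 39, tardiness 2
T5: 41→60, due 31, tardiness 29
T6: 60→77, due 52, tardiness 25
T3: 77→88, due 71, tardiness 17
T7: 88→98, due 40, tardiness 58
T1: 98→103, due 83, tardiness 20
Sum = 0+2+29+25+17+58+20 = 151.

151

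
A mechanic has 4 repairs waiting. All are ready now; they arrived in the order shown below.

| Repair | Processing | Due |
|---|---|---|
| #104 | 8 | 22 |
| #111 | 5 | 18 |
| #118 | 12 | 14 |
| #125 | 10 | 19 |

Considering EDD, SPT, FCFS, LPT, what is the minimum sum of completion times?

76

EDD (increasing due date): #118 #111 #125 #104.
#118: 0→12
#111: 12→17
#125: 17→27
#104: 27→35
Sum = 12+17+27+35 = 91.
SPT (increasing processing time): #111 #104 #125 #118.
#111: 0→5
#104: 5→13
#125: 13→23
#118: 23→35
Sum = 5+13+23+35 = 76.
FIFO (arrival order): #104 #111 #118 #125.
#104: 0→8
#111: 8→13
#118: 13→25
#125: 25→35
Sum = 8+13+25+35 = 81.
LPT (decreasing processing time): #118 #125 #104 #111.
#118: 0→12
#125: 12→22
#104: 22→30
#111: 30→35
Sum = 12+22+30+35 = 99.
EDD 91, SPT 76, FIFO 81, LPT 99 → minimum 76.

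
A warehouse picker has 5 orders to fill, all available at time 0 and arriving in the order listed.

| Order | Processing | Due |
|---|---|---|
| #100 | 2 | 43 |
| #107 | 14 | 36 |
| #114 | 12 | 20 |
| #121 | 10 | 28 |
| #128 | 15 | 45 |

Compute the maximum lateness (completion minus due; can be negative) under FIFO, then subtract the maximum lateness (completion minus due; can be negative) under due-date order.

FIFO (arrival order): #100 #107 #114 #121 #128.
#100: 0→2, due 43, lateness -41
#107: 2→16, due 36, lateness -20
#114: 16→28, due 20, lateness 8
#121: 28→38, due 28, lateness 10
#128: 38→53, due 45, lateness 8
Maximum = 10.
EDD (increasing due date): #114 #121 #107 #100 #128.
#114: 0→12, due 20, lateness -8
#121: 12→22, due 28, lateness -6
#107: 22→36, due 36, lateness 0
#100: 36→38, due 43, lateness -5
#128: 38→53, due 45, lateness 8
Maximum = 8.
Difference = 10 − 8 = 2.

2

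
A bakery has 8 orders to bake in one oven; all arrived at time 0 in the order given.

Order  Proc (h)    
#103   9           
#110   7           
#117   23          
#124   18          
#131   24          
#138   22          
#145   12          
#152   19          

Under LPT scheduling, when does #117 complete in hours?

47

LPT (decreasing processing time): #131 #117 #138 #152 #124 #145 #103 #110.
#131: 0→24
#117: 24→47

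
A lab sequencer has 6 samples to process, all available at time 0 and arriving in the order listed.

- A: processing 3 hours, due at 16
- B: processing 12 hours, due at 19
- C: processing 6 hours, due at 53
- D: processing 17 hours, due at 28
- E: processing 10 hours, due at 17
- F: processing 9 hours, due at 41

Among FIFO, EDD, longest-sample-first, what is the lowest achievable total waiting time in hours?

FIFO (arrival order): A B C D E F.
A: waits 0, runs 0→3
B: waits 3, runs 3→15
C: waits 15, runs 15→21
D: waits 21, runs 21→38
E: waits 38, runs 38→48
F: waits 48, runs 48→57
Sum = 0+3+15+21+38+48 = 125.
EDD (increasing due date): A E B D F C.
A: waits 0, runs 0→3
E: waits 3, runs 3→13
B: waits 13, runs 13→25
D: waits 25, runs 25→42
F: waits 42, runs 42→51
C: waits 51, runs 51→57
Sum = 0+3+13+25+42+51 = 134.
LPT (decreasing processing time): D B E F C A.
D: waits 0, runs 0→17
B: waits 17, runs 17→29
E: waits 29, runs 29→39
F: waits 39, runs 39→48
C: waits 48, runs 48→54
A: waits 54, runs 54→57
Sum = 0+17+29+39+48+54 = 187.
FIFO 125, EDD 134, LPT 187 → minimum 125.

125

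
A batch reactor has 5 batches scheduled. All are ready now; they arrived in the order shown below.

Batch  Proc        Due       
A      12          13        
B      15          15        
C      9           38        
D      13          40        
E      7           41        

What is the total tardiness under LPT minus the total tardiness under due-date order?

LPT (decreasing processing time): B D A C E.
B: 0→15, due 15, tardiness 0
D: 15→28, due 40, tardiness 0
A: 28→40, due 13, tardiness 27
C: 40→49, due 38, tardiness 11
E: 49→56, due 41, tardiness 15
Sum = 0+0+27+11+15 = 53.
EDD (increasing due date): A B C D E.
A: 0→12, due 13, tardiness 0
B: 12→27, due 15, tardiness 12
C: 27→36, due 38, tardiness 0
D: 36→49, due 40, tardiness 9
E: 49→56, due 41, tardiness 15
Sum = 0+12+0+9+15 = 36.
Difference = 53 − 36 = 17.

17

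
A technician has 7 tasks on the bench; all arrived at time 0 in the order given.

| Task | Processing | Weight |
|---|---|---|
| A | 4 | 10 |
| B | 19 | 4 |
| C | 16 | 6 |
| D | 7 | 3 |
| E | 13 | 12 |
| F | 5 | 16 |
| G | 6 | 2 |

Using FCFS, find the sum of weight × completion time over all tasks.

2376

FIFO (arrival order): A B C D E F G.
A: finishes 4, weight 10, w·C = 40
B: finishes 23, weight 4, w·C = 92
C: finishes 39, weight 6, w·C = 234
D: finishes 46, weight 3, w·C = 138
E: finishes 59, weight 12, w·C = 708
F: finishes 64, weight 16, w·C = 1024
G: finishes 70, weight 2, w·C = 140
Sum = 40+92+234+138+708+1024+140 = 2376.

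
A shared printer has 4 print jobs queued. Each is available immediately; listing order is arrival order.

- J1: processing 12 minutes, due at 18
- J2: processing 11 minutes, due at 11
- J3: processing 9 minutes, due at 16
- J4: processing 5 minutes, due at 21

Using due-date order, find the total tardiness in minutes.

EDD (increasing due date): J2 J3 J1 J4.
J2: 0→11, due 11, tardiness 0
J3: 11→20, due 16, tardiness 4
J1: 20→32, due 18, tardiness 14
J4: 32→37, due 21, tardiness 16
Sum = 0+4+14+16 = 34.

34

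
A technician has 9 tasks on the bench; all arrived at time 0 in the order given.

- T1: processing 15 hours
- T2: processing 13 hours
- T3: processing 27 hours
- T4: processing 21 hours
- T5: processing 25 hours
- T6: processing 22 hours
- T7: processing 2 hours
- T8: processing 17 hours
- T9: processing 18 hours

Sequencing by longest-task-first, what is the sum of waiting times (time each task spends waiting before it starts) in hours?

794

LPT (decreasing processing time): T3 T5 T6 T4 T9 T8 T1 T2 T7.
T3: waits 0, runs 0→27
T5: waits 27, runs 27→52
T6: waits 52, runs 52→74
T4: waits 74, runs 74→95
T9: waits 95, runs 95→113
T8: waits 113, runs 113→130
T1: waits 130, runs 130→145
T2: waits 145, runs 145→158
T7: waits 158, runs 158→160
Sum = 0+27+52+74+95+113+130+145+158 = 794.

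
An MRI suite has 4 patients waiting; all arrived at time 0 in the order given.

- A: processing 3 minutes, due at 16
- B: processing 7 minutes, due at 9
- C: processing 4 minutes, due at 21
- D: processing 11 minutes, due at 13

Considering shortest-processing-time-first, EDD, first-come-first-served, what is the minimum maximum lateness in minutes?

5

SPT (increasing processing time): A C B D.
A: 0→3, due 16, lateness -13
C: 3→7, due 21, lateness -14
B: 7→14, due 9, lateness 5
D: 14→25, due 13, lateness 12
Maximum = 12.
EDD (increasing due date): B D A C.
B: 0→7, due 9, lateness -2
D: 7→18, due 13, lateness 5
A: 18→21, due 16, lateness 5
C: 21→25, due 21, lateness 4
Maximum = 5.
FIFO (arrival order): A B C D.
A: 0→3, due 16, lateness -13
B: 3→10, due 9, lateness 1
C: 10→14, due 21, lateness -7
D: 14→25, due 13, lateness 12
Maximum = 12.
SPT 12, EDD 5, FIFO 12 → minimum 5.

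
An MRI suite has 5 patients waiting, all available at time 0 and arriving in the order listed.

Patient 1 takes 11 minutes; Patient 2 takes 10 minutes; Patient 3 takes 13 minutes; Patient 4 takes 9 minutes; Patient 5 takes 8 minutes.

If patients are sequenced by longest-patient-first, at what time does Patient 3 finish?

LPT (decreasing processing time): Patient 3 Patient 1 Patient 2 Patient 4 Patient 5.
Patient 3: 0→13

13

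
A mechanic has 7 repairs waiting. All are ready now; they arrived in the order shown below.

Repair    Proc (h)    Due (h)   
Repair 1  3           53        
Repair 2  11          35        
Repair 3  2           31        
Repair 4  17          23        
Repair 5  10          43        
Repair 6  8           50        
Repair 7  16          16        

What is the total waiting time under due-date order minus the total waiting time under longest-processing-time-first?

-25

EDD (increasing due date): Repair 7 Repair 4 Repair 3 Repair 2 Repair 5 Repair 6 Repair 1.
Repair 7: waits 0, runs 0→16
Repair 4: waits 16, runs 16→33
Repair 3: waits 33, runs 33→35
Repair 2: waits 35, runs 35→46
Repair 5: waits 46, runs 46→56
Repair 6: waits 56, runs 56→64
Repair 1: waits 64, runs 64→67
Sum = 0+16+33+35+46+56+64 = 250.
LPT (decreasing processing time): Repair 4 Repair 7 Repair 2 Repair 5 Repair 6 Repair 1 Repair 3.
Repair 4: waits 0, runs 0→17
Repair 7: waits 17, runs 17→33
Repair 2: waits 33, runs 33→44
Repair 5: waits 44, runs 44→54
Repair 6: waits 54, runs 54→62
Repair 1: waits 62, runs 62→65
Repair 3: waits 65, runs 65→67
Sum = 0+17+33+44+54+62+65 = 275.
Difference = 250 − 275 = -25.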